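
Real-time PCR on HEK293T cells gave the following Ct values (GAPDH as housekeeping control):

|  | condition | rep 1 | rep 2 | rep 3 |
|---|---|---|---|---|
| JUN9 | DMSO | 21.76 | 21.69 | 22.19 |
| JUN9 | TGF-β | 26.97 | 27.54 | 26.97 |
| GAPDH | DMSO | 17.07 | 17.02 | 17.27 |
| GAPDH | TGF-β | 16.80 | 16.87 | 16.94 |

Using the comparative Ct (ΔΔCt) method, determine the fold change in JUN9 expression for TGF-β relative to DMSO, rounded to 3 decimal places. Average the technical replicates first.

Mean Ct: JUN9 DMSO 21.880; JUN9 TGF-β 27.160; GAPDH DMSO 17.120; GAPDH TGF-β 16.870
ΔCt(DMSO) = 21.880 − 17.120 = 4.760
ΔCt(TGF-β) = 27.160 − 16.870 = 10.290
ΔΔCt = 10.290 − 4.760 = 5.530
Fold change = 2^(−5.530) = 0.0216

0.022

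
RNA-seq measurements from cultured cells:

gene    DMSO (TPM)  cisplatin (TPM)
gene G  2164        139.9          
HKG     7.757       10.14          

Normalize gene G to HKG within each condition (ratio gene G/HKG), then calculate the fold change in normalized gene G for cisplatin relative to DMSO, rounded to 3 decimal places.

gene G/HKG (DMSO) = 2164 / 7.757 = 278.97
gene G/HKG (cisplatin) = 139.9 / 10.14 = 13.797
Fold change = 13.797 / 278.97 = 0.0495

0.049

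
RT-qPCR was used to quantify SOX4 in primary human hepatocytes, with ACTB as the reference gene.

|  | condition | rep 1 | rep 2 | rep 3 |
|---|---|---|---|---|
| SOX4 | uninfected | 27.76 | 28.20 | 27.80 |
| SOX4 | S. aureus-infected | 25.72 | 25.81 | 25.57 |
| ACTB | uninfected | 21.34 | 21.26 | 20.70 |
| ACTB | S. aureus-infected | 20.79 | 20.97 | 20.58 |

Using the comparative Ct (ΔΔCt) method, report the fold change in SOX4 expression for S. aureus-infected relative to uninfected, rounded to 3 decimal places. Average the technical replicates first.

3.732

Mean Ct: SOX4 uninfected 27.920; SOX4 S. aureus-infected 25.700; ACTB uninfected 21.100; ACTB S. aureus-infected 20.780
ΔCt(uninfected) = 27.920 − 21.100 = 6.820
ΔCt(S. aureus-infected) = 25.700 − 20.780 = 4.920
ΔΔCt = 4.920 − 6.820 = -1.900
Fold change = 2^(−(-1.900)) = 2^1.900 = 3.7321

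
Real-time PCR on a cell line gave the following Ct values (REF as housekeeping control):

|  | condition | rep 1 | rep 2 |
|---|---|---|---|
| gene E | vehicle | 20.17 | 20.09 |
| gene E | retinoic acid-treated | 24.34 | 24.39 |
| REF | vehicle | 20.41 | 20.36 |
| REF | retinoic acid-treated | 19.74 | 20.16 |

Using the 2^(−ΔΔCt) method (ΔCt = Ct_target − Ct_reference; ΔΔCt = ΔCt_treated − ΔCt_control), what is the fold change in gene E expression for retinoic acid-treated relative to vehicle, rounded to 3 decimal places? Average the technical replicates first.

Mean Ct: gene E vehicle 20.130; gene E retinoic acid-treated 24.365; REF vehicle 20.385; REF retinoic acid-treated 19.950
ΔCt(vehicle) = 20.130 − 20.385 = -0.255
ΔCt(retinoic acid-treated) = 24.365 − 19.950 = 4.415
ΔΔCt = 4.415 − (-0.255) = 4.670
Fold change = 2^(−4.670) = 0.0393

0.039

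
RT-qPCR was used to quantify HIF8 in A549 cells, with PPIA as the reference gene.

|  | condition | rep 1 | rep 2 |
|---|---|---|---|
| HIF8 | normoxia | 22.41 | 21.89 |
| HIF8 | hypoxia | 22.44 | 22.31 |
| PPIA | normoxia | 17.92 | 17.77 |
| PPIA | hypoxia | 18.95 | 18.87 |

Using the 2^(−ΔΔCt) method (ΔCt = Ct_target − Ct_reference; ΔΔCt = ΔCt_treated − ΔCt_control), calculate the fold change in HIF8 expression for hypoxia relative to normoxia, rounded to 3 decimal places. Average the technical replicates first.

Mean Ct: HIF8 normoxia 22.150; HIF8 hypoxia 22.375; PPIA normoxia 17.845; PPIA hypoxia 18.910
ΔCt(normoxia) = 22.150 − 17.845 = 4.305
ΔCt(hypoxia) = 22.375 − 18.910 = 3.465
ΔΔCt = 3.465 − 4.305 = -0.840
Fold change = 2^(−(-0.840)) = 2^0.840 = 1.7901

1.790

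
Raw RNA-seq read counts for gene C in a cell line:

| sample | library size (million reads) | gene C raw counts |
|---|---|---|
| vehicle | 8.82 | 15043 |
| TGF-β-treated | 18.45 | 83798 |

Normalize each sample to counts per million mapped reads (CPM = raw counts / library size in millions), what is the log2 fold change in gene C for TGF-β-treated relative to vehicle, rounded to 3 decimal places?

1.413

CPM(vehicle) = 15043 / 8.82 = 1705.5556
CPM(TGF-β-treated) = 83798 / 18.45 = 4541.8970
Fold change = 4541.8970 / 1705.5556 = 2.66300
log2(2.66300) = 1.4131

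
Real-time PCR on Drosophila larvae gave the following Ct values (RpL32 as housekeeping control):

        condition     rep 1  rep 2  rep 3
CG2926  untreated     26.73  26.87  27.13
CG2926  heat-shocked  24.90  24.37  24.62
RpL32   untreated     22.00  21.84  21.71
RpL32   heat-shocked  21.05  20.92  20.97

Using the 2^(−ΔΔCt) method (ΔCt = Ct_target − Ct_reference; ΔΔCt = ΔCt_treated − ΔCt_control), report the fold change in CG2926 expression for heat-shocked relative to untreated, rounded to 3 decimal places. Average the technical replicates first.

2.657

Mean Ct: CG2926 untreated 26.910; CG2926 heat-shocked 24.630; RpL32 untreated 21.850; RpL32 heat-shocked 20.980
ΔCt(untreated) = 26.910 − 21.850 = 5.060
ΔCt(heat-shocked) = 24.630 − 20.980 = 3.650
ΔΔCt = 3.650 − 5.060 = -1.410
Fold change = 2^(−(-1.410)) = 2^1.410 = 2.6574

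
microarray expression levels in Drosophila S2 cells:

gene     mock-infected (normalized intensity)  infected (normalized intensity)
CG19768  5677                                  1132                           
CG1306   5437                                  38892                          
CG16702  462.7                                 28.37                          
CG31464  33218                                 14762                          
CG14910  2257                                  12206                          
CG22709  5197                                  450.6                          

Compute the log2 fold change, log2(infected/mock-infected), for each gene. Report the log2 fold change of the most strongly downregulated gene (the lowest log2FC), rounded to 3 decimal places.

log2(1132/5677) = -2.326  (CG19768)
log2(38892/5437) = 2.839  (CG1306)
log2(28.37/462.7) = -4.028  (CG16702)
log2(14762/33218) = -1.170  (CG31464)
log2(12206/2257) = 2.435  (CG14910)
log2(450.6/5197) = -3.528  (CG22709)
CG16702 is most strongly downregulated.

-4.028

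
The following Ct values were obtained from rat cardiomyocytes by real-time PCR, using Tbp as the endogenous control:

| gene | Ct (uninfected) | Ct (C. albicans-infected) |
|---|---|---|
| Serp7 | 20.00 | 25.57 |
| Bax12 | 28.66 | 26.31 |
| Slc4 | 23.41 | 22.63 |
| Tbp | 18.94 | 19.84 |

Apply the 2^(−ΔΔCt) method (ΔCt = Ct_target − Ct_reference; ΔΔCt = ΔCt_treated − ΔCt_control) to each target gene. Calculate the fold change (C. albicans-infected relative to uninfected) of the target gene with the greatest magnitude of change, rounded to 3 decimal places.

Serp7: ΔΔCt = (25.57−19.84) − (20.00−18.94) = 5.73 − 1.06 = 4.67; fold change = 2^-4.67 = 0.039
Bax12: ΔΔCt = (26.31−19.84) − (28.66−18.94) = 6.47 − 9.72 = -3.25; fold change = 2^3.25 = 9.514
Slc4: ΔΔCt = (22.63−19.84) − (23.41−18.94) = 2.79 − 4.47 = -1.68; fold change = 2^1.68 = 3.204
Serp7 has the largest |ΔΔCt| = 4.67.

0.039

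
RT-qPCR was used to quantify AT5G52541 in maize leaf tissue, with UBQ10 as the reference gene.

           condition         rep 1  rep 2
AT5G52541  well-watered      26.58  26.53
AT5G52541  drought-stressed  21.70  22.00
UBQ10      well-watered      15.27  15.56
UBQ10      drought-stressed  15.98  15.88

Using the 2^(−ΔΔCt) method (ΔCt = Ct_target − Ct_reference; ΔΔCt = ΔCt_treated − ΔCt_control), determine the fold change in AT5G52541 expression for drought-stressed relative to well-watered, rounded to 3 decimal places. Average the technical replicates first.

37.271

Mean Ct: AT5G52541 well-watered 26.555; AT5G52541 drought-stressed 21.850; UBQ10 well-watered 15.415; UBQ10 drought-stressed 15.930
ΔCt(well-watered) = 26.555 − 15.415 = 11.140
ΔCt(drought-stressed) = 21.850 − 15.930 = 5.920
ΔΔCt = 5.920 − 11.140 = -5.220
Fold change = 2^(−(-5.220)) = 2^5.220 = 37.2715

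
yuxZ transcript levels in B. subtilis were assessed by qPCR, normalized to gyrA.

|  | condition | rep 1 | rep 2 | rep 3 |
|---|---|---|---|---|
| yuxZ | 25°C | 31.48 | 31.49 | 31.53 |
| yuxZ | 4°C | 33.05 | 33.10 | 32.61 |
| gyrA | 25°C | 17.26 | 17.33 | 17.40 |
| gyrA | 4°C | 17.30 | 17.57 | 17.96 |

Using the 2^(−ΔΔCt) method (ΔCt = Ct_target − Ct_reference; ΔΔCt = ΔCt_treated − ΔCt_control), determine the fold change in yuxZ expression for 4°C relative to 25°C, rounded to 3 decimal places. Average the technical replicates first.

Mean Ct: yuxZ 25°C 31.500; yuxZ 4°C 32.920; gyrA 25°C 17.330; gyrA 4°C 17.610
ΔCt(25°C) = 31.500 − 17.330 = 14.170
ΔCt(4°C) = 32.920 − 17.610 = 15.310
ΔΔCt = 15.310 − 14.170 = 1.140
Fold change = 2^(−1.140) = 0.4538

0.454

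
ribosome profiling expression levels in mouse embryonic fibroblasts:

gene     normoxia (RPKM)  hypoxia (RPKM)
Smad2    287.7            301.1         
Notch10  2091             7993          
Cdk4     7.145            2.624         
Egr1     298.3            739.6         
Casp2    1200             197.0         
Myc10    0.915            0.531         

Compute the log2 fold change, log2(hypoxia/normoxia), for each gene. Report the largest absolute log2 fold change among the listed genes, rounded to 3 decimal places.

log2(301.1/287.7) = 0.066  (Smad2)
log2(7993/2091) = 1.935  (Notch10)
log2(2.624/7.145) = -1.445  (Cdk4)
log2(739.6/298.3) = 1.310  (Egr1)
log2(197.0/1200) = -2.607  (Casp2)
log2(0.531/0.915) = -0.785  (Myc10)
The largest magnitude belongs to Casp2.

2.607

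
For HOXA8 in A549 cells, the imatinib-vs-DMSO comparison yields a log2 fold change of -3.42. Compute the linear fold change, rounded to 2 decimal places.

Fold change = 2^(-3.42) = 0.093

0.09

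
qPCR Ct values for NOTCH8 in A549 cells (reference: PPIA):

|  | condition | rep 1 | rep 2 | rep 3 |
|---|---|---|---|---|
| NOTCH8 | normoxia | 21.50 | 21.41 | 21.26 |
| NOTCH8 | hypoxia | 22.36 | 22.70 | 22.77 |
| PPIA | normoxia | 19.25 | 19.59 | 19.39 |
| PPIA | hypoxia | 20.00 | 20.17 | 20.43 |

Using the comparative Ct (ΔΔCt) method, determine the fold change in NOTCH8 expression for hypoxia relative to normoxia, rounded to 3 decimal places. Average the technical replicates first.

Mean Ct: NOTCH8 normoxia 21.390; NOTCH8 hypoxia 22.610; PPIA normoxia 19.410; PPIA hypoxia 20.200
ΔCt(normoxia) = 21.390 − 19.410 = 1.980
ΔCt(hypoxia) = 22.610 − 20.200 = 2.410
ΔΔCt = 2.410 − 1.980 = 0.430
Fold change = 2^(−0.430) = 0.7423

0.742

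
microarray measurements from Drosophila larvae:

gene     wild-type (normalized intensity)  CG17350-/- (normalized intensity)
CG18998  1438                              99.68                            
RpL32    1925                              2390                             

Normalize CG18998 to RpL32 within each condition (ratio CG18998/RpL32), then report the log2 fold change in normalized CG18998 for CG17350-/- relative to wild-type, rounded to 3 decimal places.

CG18998/RpL32 (wild-type) = 1438 / 1925 = 0.74701
CG18998/RpL32 (CG17350-/-) = 99.68 / 2390 = 0.041707
Fold change = 0.041707 / 0.74701 = 0.0558
log2(0.0558) = -4.1628

-4.163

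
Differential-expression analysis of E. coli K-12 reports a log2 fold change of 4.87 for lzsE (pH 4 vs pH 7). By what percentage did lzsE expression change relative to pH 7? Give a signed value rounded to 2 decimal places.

2824.26%

Fold change = 2^(4.87) = 29.2426
Percent change = (FC − 1) × 100% = (29.2426 − 1) × 100 = 2824.26%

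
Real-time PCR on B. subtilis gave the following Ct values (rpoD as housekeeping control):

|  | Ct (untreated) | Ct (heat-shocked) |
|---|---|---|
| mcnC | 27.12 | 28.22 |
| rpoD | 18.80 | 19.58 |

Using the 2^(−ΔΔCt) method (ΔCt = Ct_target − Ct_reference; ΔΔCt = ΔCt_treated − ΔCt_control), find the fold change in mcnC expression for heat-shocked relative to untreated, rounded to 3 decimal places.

ΔCt(untreated) = 27.120 − 18.800 = 8.320
ΔCt(heat-shocked) = 28.220 − 19.580 = 8.640
ΔΔCt = 8.640 − 8.320 = 0.320
Fold change = 2^(−0.320) = 0.8011

0.801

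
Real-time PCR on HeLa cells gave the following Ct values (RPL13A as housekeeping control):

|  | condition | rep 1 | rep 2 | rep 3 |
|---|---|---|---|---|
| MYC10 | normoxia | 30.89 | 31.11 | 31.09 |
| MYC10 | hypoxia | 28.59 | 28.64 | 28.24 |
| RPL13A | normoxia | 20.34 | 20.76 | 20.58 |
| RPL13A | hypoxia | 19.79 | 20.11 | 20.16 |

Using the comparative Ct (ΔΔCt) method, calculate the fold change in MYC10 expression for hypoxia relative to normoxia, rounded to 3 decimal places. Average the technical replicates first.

Mean Ct: MYC10 normoxia 31.030; MYC10 hypoxia 28.490; RPL13A normoxia 20.560; RPL13A hypoxia 20.020
ΔCt(normoxia) = 31.030 − 20.560 = 10.470
ΔCt(hypoxia) = 28.490 − 20.020 = 8.470
ΔΔCt = 8.470 − 10.470 = -2.000
Fold change = 2^(−(-2.000)) = 2^2.000 = 4.0000

4.000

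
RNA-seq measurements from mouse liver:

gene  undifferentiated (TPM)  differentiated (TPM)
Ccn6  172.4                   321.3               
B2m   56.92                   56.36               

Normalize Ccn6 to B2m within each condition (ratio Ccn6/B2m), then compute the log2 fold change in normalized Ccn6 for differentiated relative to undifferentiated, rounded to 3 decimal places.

0.912

Ccn6/B2m (undifferentiated) = 172.4 / 56.92 = 3.0288
Ccn6/B2m (differentiated) = 321.3 / 56.36 = 5.7009
Fold change = 5.7009 / 3.0288 = 1.8822
log2(1.8822) = 0.9124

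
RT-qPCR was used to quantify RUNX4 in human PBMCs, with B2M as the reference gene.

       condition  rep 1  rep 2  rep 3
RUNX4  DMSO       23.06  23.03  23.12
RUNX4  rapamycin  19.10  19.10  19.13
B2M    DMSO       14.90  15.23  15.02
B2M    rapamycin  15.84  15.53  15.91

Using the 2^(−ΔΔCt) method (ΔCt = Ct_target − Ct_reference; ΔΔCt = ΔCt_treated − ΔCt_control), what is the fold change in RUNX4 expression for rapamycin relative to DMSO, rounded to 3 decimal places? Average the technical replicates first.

25.457

Mean Ct: RUNX4 DMSO 23.070; RUNX4 rapamycin 19.110; B2M DMSO 15.050; B2M rapamycin 15.760
ΔCt(DMSO) = 23.070 − 15.050 = 8.020
ΔCt(rapamycin) = 19.110 − 15.760 = 3.350
ΔΔCt = 3.350 − 8.020 = -4.670
Fold change = 2^(−(-4.670)) = 2^4.670 = 25.4572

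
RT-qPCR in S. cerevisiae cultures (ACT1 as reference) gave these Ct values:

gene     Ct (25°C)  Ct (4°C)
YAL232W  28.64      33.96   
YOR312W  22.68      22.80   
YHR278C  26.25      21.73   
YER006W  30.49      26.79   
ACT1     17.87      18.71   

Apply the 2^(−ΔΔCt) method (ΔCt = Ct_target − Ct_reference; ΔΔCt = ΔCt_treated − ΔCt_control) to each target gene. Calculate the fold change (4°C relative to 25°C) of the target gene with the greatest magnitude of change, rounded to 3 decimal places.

41.070

YAL232W: ΔΔCt = (33.96−18.71) − (28.64−17.87) = 15.25 − 10.77 = 4.48; fold change = 2^-4.48 = 0.045
YOR312W: ΔΔCt = (22.80−18.71) − (22.68−17.87) = 4.09 − 4.81 = -0.72; fold change = 2^0.72 = 1.647
YHR278C: ΔΔCt = (21.73−18.71) − (26.25−17.87) = 3.02 − 8.38 = -5.36; fold change = 2^5.36 = 41.070
YER006W: ΔΔCt = (26.79−18.71) − (30.49−17.87) = 8.08 − 12.62 = -4.54; fold change = 2^4.54 = 23.264
YHR278C has the largest |ΔΔCt| = 5.36.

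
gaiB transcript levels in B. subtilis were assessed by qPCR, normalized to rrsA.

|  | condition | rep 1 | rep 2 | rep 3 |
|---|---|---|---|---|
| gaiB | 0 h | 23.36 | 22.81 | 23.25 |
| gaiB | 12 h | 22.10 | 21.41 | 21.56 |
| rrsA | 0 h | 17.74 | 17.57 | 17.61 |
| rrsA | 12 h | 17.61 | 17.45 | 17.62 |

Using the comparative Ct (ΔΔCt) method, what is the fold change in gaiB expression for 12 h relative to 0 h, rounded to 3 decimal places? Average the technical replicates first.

2.585

Mean Ct: gaiB 0 h 23.140; gaiB 12 h 21.690; rrsA 0 h 17.640; rrsA 12 h 17.560
ΔCt(0 h) = 23.140 − 17.640 = 5.500
ΔCt(12 h) = 21.690 − 17.560 = 4.130
ΔΔCt = 4.130 − 5.500 = -1.370
Fold change = 2^(−(-1.370)) = 2^1.370 = 2.5847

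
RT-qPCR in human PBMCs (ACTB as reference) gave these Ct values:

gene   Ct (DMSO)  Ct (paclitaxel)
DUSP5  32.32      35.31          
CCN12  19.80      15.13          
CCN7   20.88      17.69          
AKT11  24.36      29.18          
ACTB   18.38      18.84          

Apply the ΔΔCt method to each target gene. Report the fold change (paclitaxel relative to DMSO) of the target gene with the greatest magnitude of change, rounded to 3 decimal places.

DUSP5: ΔΔCt = (35.31−18.84) − (32.32−18.38) = 16.47 − 13.94 = 2.53; fold change = 2^-2.53 = 0.173
CCN12: ΔΔCt = (15.13−18.84) − (19.80−18.38) = -3.71 − 1.42 = -5.13; fold change = 2^5.13 = 35.017
CCN7: ΔΔCt = (17.69−18.84) − (20.88−18.38) = -1.15 − 2.50 = -3.65; fold change = 2^3.65 = 12.553
AKT11: ΔΔCt = (29.18−18.84) − (24.36−18.38) = 10.34 − 5.98 = 4.36; fold change = 2^-4.36 = 0.049
CCN12 has the largest |ΔΔCt| = 5.13.

35.017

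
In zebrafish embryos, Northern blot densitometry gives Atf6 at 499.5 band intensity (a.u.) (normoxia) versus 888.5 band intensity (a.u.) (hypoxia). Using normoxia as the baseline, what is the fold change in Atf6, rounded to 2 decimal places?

1.78

Fold change = 888.5 / 499.5 = 1.779
Atf6 is upregulated.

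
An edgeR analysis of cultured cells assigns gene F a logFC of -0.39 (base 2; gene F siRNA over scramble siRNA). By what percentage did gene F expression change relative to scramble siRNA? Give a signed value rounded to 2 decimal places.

Fold change = 2^(-0.39) = 0.7631
Percent change = (FC − 1) × 100% = (0.7631 − 1) × 100 = -23.69%

-23.69%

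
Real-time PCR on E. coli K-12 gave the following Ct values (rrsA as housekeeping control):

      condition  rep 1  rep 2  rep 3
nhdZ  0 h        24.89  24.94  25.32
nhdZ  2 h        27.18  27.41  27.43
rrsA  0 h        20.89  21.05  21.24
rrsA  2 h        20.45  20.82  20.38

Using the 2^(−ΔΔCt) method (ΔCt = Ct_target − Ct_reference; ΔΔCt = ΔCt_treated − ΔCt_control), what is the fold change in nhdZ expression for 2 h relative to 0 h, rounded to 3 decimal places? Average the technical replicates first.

Mean Ct: nhdZ 0 h 25.050; nhdZ 2 h 27.340; rrsA 0 h 21.060; rrsA 2 h 20.550
ΔCt(0 h) = 25.050 − 21.060 = 3.990
ΔCt(2 h) = 27.340 − 20.550 = 6.790
ΔΔCt = 6.790 − 3.990 = 2.800
Fold change = 2^(−2.800) = 0.1436

0.144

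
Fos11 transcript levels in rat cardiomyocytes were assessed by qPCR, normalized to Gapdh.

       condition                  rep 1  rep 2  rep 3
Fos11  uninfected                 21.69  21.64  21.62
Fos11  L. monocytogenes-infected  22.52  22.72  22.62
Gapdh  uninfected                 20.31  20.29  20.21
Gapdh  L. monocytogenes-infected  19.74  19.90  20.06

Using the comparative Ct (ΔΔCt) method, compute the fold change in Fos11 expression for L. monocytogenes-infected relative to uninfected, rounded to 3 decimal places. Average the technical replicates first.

Mean Ct: Fos11 uninfected 21.650; Fos11 L. monocytogenes-infected 22.620; Gapdh uninfected 20.270; Gapdh L. monocytogenes-infected 19.900
ΔCt(uninfected) = 21.650 − 20.270 = 1.380
ΔCt(L. monocytogenes-infected) = 22.620 − 19.900 = 2.720
ΔΔCt = 2.720 − 1.380 = 1.340
Fold change = 2^(−1.340) = 0.3950

0.395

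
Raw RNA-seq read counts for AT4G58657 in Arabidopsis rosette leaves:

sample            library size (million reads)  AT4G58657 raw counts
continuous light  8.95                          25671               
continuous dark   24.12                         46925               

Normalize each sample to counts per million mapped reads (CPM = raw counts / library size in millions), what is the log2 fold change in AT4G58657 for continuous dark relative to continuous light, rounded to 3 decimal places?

-0.560

CPM(continuous light) = 25671 / 8.95 = 2868.2682
CPM(continuous dark) = 46925 / 24.12 = 1945.4809
Fold change = 1945.4809 / 2868.2682 = 0.67828
log2(0.67828) = -0.5601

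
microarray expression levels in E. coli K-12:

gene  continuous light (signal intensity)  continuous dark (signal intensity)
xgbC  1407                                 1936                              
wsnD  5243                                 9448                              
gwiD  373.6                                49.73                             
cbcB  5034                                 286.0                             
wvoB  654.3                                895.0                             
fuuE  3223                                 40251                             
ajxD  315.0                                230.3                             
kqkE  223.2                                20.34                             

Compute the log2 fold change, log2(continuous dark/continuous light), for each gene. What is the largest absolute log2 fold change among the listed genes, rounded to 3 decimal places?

4.138

log2(1936/1407) = 0.460  (xgbC)
log2(9448/5243) = 0.850  (wsnD)
log2(49.73/373.6) = -2.909  (gwiD)
log2(286.0/5034) = -4.138  (cbcB)
log2(895.0/654.3) = 0.452  (wvoB)
log2(40251/3223) = 3.643  (fuuE)
log2(230.3/315.0) = -0.452  (ajxD)
log2(20.34/223.2) = -3.456  (kqkE)
The largest magnitude belongs to cbcB.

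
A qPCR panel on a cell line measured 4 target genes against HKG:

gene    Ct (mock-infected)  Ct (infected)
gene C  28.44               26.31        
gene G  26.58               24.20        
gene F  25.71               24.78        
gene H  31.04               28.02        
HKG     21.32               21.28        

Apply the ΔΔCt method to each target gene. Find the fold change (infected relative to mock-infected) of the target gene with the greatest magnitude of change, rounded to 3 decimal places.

7.890

gene C: ΔΔCt = (26.31−21.28) − (28.44−21.32) = 5.03 − 7.12 = -2.09; fold change = 2^2.09 = 4.257
gene G: ΔΔCt = (24.20−21.28) − (26.58−21.32) = 2.92 − 5.26 = -2.34; fold change = 2^2.34 = 5.063
gene F: ΔΔCt = (24.78−21.28) − (25.71−21.32) = 3.50 − 4.39 = -0.89; fold change = 2^0.89 = 1.853
gene H: ΔΔCt = (28.02−21.28) − (31.04−21.32) = 6.74 − 9.72 = -2.98; fold change = 2^2.98 = 7.890
gene H has the largest |ΔΔCt| = 2.98.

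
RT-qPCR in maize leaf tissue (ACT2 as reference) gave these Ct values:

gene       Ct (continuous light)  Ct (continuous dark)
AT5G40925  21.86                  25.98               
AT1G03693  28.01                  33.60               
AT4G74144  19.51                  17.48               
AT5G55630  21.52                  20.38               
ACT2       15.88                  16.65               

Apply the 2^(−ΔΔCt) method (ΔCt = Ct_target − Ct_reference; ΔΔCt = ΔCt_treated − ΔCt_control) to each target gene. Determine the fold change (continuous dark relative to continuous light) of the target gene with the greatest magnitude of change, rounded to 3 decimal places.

0.035

AT5G40925: ΔΔCt = (25.98−16.65) − (21.86−15.88) = 9.33 − 5.98 = 3.35; fold change = 2^-3.35 = 0.098
AT1G03693: ΔΔCt = (33.60−16.65) − (28.01−15.88) = 16.95 − 12.13 = 4.82; fold change = 2^-4.82 = 0.035
AT4G74144: ΔΔCt = (17.48−16.65) − (19.51−15.88) = 0.83 − 3.63 = -2.80; fold change = 2^2.80 = 6.964
AT5G55630: ΔΔCt = (20.38−16.65) − (21.52−15.88) = 3.73 − 5.64 = -1.91; fold change = 2^1.91 = 3.758
AT1G03693 has the largest |ΔΔCt| = 4.82.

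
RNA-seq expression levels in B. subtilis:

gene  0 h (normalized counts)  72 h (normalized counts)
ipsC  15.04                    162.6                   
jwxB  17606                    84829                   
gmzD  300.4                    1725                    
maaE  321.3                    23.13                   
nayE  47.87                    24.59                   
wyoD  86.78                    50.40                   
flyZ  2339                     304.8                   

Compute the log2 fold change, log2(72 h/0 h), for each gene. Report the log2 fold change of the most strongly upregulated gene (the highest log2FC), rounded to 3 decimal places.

3.434

log2(162.6/15.04) = 3.434  (ipsC)
log2(84829/17606) = 2.268  (jwxB)
log2(1725/300.4) = 2.522  (gmzD)
log2(23.13/321.3) = -3.796  (maaE)
log2(24.59/47.87) = -0.961  (nayE)
log2(50.40/86.78) = -0.784  (wyoD)
log2(304.8/2339) = -2.940  (flyZ)
ipsC is most strongly upregulated.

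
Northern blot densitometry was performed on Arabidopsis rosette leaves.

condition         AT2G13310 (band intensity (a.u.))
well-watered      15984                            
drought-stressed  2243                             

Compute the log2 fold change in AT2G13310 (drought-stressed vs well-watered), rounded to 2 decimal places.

Fold change = 2243 / 15984 = 0.1403
log2(0.1403) = -2.833

-2.83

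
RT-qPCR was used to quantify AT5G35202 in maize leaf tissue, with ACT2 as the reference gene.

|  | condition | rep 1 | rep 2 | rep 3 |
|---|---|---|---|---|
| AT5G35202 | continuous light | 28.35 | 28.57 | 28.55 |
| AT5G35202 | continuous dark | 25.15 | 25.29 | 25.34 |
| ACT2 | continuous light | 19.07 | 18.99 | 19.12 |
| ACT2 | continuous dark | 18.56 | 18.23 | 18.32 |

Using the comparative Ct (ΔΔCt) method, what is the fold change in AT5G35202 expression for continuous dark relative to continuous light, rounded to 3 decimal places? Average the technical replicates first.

Mean Ct: AT5G35202 continuous light 28.490; AT5G35202 continuous dark 25.260; ACT2 continuous light 19.060; ACT2 continuous dark 18.370
ΔCt(continuous light) = 28.490 − 19.060 = 9.430
ΔCt(continuous dark) = 25.260 − 18.370 = 6.890
ΔΔCt = 6.890 − 9.430 = -2.540
Fold change = 2^(−(-2.540)) = 2^2.540 = 5.8159

5.816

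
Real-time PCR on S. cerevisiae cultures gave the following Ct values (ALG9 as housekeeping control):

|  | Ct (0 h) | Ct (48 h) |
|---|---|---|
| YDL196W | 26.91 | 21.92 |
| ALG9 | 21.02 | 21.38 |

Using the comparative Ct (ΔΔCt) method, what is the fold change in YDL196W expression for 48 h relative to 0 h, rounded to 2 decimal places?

40.79

ΔCt(0 h) = 26.910 − 21.020 = 5.890
ΔCt(48 h) = 21.920 − 21.380 = 0.540
ΔΔCt = 0.540 − 5.890 = -5.350
Fold change = 2^(−(-5.350)) = 2^5.350 = 40.786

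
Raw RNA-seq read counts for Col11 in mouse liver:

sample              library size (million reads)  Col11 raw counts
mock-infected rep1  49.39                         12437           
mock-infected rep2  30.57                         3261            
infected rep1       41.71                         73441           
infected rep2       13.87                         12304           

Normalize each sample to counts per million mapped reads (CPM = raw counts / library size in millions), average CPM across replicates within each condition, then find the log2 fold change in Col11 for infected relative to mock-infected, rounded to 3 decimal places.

2.885

CPM(mock-infected rep1) = 12437 / 49.39 = 251.8121
CPM(mock-infected rep2) = 3261 / 30.57 = 106.6732
CPM(infected rep1) = 73441 / 41.71 = 1760.7528
CPM(infected rep2) = 12304 / 13.87 = 887.0944
mean CPM(mock-infected) = 179.2427; mean CPM(infected) = 1323.9236
Fold change = 1323.9236 / 179.2427 = 7.38621
log2(7.38621) = 2.8848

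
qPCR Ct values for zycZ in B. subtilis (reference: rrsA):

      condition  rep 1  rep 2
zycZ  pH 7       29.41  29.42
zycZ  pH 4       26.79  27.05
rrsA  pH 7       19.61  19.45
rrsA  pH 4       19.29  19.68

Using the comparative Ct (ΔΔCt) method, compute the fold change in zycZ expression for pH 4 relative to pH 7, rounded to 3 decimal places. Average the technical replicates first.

Mean Ct: zycZ pH 7 29.415; zycZ pH 4 26.920; rrsA pH 7 19.530; rrsA pH 4 19.485
ΔCt(pH 7) = 29.415 − 19.530 = 9.885
ΔCt(pH 4) = 26.920 − 19.485 = 7.435
ΔΔCt = 7.435 − 9.885 = -2.450
Fold change = 2^(−(-2.450)) = 2^2.450 = 5.4642

5.464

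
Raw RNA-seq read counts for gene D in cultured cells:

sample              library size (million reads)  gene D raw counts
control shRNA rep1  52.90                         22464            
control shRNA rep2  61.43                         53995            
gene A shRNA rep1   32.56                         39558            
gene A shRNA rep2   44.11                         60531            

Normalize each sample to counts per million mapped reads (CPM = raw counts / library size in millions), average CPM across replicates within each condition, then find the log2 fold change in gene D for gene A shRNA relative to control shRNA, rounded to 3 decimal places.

0.989

CPM(control shRNA rep1) = 22464 / 52.90 = 424.6503
CPM(control shRNA rep2) = 53995 / 61.43 = 878.9679
CPM(gene A shRNA rep1) = 39558 / 32.56 = 1214.9263
CPM(gene A shRNA rep2) = 60531 / 44.11 = 1372.2739
mean CPM(control shRNA) = 651.8091; mean CPM(gene A shRNA) = 1293.6001
Fold change = 1293.6001 / 651.8091 = 1.98463
log2(1.98463) = 0.9889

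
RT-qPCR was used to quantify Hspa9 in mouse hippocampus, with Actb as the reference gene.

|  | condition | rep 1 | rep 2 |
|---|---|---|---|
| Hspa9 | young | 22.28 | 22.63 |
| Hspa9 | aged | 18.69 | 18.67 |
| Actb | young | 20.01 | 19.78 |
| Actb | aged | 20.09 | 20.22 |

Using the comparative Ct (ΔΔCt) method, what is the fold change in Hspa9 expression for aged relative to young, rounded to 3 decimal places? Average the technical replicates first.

Mean Ct: Hspa9 young 22.455; Hspa9 aged 18.680; Actb young 19.895; Actb aged 20.155
ΔCt(young) = 22.455 − 19.895 = 2.560
ΔCt(aged) = 18.680 − 20.155 = -1.475
ΔΔCt = -1.475 − 2.560 = -4.035
Fold change = 2^(−(-4.035)) = 2^4.035 = 16.3929

16.393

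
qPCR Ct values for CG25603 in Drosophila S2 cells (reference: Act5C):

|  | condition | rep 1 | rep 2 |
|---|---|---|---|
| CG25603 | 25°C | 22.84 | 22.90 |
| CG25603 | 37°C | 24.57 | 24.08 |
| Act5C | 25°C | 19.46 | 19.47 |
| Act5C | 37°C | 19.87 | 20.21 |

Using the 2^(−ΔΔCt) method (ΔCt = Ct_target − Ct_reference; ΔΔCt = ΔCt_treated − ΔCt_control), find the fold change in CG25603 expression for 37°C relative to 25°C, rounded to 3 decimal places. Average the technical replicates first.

Mean Ct: CG25603 25°C 22.870; CG25603 37°C 24.325; Act5C 25°C 19.465; Act5C 37°C 20.040
ΔCt(25°C) = 22.870 − 19.465 = 3.405
ΔCt(37°C) = 24.325 − 20.040 = 4.285
ΔΔCt = 4.285 − 3.405 = 0.880
Fold change = 2^(−0.880) = 0.5434

0.543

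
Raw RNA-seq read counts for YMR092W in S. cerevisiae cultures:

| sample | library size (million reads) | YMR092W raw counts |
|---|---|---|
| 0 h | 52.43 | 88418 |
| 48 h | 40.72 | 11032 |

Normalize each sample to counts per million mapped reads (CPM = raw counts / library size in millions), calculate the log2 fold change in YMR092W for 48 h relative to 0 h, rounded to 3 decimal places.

CPM(0 h) = 88418 / 52.43 = 1686.4009
CPM(48 h) = 11032 / 40.72 = 270.9234
Fold change = 270.9234 / 1686.4009 = 0.16065
log2(0.16065) = -2.6380

-2.638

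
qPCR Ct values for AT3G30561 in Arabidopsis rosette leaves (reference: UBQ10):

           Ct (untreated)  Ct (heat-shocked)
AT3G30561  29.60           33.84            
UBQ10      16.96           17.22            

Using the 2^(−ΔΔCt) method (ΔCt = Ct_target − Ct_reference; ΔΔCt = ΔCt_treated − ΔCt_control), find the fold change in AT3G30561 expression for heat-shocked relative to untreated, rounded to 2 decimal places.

0.06

ΔCt(untreated) = 29.600 − 16.960 = 12.640
ΔCt(heat-shocked) = 33.840 − 17.220 = 16.620
ΔΔCt = 16.620 − 12.640 = 3.980
Fold change = 2^(−3.980) = 0.063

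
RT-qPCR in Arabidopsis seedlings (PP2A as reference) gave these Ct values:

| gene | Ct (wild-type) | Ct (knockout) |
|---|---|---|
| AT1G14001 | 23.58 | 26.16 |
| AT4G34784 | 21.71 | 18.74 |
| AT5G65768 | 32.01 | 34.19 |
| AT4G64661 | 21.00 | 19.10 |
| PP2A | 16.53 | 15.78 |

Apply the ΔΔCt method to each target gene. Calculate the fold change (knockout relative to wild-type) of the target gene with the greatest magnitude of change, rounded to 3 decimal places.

0.099

AT1G14001: ΔΔCt = (26.16−15.78) − (23.58−16.53) = 10.38 − 7.05 = 3.33; fold change = 2^-3.33 = 0.099
AT4G34784: ΔΔCt = (18.74−15.78) − (21.71−16.53) = 2.96 − 5.18 = -2.22; fold change = 2^2.22 = 4.659
AT5G65768: ΔΔCt = (34.19−15.78) − (32.01−16.53) = 18.41 − 15.48 = 2.93; fold change = 2^-2.93 = 0.131
AT4G64661: ΔΔCt = (19.10−15.78) − (21.00−16.53) = 3.32 − 4.47 = -1.15; fold change = 2^1.15 = 2.219
AT1G14001 has the largest |ΔΔCt| = 3.33.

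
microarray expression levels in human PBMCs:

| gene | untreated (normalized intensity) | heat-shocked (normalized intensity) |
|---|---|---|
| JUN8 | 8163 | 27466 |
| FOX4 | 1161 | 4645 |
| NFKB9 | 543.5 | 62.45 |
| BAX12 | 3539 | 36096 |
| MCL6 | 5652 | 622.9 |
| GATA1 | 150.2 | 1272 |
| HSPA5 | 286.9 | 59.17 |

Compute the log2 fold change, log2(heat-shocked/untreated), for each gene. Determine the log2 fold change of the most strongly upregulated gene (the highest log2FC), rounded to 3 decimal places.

3.350

log2(27466/8163) = 1.750  (JUN8)
log2(4645/1161) = 2.000  (FOX4)
log2(62.45/543.5) = -3.122  (NFKB9)
log2(36096/3539) = 3.350  (BAX12)
log2(622.9/5652) = -3.182  (MCL6)
log2(1272/150.2) = 3.082  (GATA1)
log2(59.17/286.9) = -2.278  (HSPA5)
BAX12 is most strongly upregulated.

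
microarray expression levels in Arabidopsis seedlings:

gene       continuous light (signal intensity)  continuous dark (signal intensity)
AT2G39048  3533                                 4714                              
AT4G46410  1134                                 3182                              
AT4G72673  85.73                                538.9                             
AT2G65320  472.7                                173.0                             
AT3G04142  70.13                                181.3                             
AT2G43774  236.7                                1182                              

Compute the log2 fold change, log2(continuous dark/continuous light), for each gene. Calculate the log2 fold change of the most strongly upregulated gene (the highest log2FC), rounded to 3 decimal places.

log2(4714/3533) = 0.416  (AT2G39048)
log2(3182/1134) = 1.489  (AT4G46410)
log2(538.9/85.73) = 2.652  (AT4G72673)
log2(173.0/472.7) = -1.450  (AT2G65320)
log2(181.3/70.13) = 1.370  (AT3G04142)
log2(1182/236.7) = 2.320  (AT2G43774)
AT4G72673 is most strongly upregulated.

2.652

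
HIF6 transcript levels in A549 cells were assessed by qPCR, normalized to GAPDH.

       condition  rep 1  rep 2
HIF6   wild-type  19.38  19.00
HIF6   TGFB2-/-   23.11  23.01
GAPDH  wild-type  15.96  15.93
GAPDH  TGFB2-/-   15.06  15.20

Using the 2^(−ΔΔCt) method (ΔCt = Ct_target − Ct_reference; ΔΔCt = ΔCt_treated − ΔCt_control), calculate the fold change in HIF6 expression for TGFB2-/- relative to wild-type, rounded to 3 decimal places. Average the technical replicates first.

0.039

Mean Ct: HIF6 wild-type 19.190; HIF6 TGFB2-/- 23.060; GAPDH wild-type 15.945; GAPDH TGFB2-/- 15.130
ΔCt(wild-type) = 19.190 − 15.945 = 3.245
ΔCt(TGFB2-/-) = 23.060 − 15.130 = 7.930
ΔΔCt = 7.930 − 3.245 = 4.685
Fold change = 2^(−4.685) = 0.0389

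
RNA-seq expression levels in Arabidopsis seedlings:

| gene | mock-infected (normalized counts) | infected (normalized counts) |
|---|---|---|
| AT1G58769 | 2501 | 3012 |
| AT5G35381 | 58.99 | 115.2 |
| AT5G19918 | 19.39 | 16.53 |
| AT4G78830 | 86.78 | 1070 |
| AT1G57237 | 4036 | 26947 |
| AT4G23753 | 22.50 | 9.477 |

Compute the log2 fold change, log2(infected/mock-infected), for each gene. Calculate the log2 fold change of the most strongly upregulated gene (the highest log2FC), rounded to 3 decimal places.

log2(3012/2501) = 0.268  (AT1G58769)
log2(115.2/58.99) = 0.966  (AT5G35381)
log2(16.53/19.39) = -0.230  (AT5G19918)
log2(1070/86.78) = 3.624  (AT4G78830)
log2(26947/4036) = 2.739  (AT1G57237)
log2(9.477/22.50) = -1.247  (AT4G23753)
AT4G78830 is most strongly upregulated.

3.624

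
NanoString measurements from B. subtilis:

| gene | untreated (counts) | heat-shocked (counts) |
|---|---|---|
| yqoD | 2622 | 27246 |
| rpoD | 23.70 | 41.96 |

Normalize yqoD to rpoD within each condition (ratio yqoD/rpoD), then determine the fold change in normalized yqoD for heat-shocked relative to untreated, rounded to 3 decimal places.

5.869

yqoD/rpoD (untreated) = 2622 / 23.70 = 110.63
yqoD/rpoD (heat-shocked) = 27246 / 41.96 = 649.33
Fold change = 649.33 / 110.63 = 5.8693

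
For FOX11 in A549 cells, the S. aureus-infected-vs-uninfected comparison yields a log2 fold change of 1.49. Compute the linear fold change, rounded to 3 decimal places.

Fold change = 2^(1.49) = 2.8089

2.809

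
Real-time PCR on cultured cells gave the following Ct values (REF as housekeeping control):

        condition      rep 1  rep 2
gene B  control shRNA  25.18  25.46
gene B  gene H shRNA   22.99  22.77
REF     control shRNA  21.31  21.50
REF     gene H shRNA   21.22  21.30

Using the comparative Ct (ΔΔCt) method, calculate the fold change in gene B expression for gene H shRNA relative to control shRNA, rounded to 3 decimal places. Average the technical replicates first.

Mean Ct: gene B control shRNA 25.320; gene B gene H shRNA 22.880; REF control shRNA 21.405; REF gene H shRNA 21.260
ΔCt(control shRNA) = 25.320 − 21.405 = 3.915
ΔCt(gene H shRNA) = 22.880 − 21.260 = 1.620
ΔΔCt = 1.620 − 3.915 = -2.295
Fold change = 2^(−(-2.295)) = 2^2.295 = 4.9075

4.908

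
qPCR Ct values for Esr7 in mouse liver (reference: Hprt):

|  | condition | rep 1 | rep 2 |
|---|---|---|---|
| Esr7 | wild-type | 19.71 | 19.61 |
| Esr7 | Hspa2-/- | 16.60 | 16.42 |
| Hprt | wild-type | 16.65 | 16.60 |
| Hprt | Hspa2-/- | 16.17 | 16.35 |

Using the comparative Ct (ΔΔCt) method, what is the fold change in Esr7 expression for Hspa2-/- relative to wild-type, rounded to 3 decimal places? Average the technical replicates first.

Mean Ct: Esr7 wild-type 19.660; Esr7 Hspa2-/- 16.510; Hprt wild-type 16.625; Hprt Hspa2-/- 16.260
ΔCt(wild-type) = 19.660 − 16.625 = 3.035
ΔCt(Hspa2-/-) = 16.510 − 16.260 = 0.250
ΔΔCt = 0.250 − 3.035 = -2.785
Fold change = 2^(−(-2.785)) = 2^2.785 = 6.8924

6.892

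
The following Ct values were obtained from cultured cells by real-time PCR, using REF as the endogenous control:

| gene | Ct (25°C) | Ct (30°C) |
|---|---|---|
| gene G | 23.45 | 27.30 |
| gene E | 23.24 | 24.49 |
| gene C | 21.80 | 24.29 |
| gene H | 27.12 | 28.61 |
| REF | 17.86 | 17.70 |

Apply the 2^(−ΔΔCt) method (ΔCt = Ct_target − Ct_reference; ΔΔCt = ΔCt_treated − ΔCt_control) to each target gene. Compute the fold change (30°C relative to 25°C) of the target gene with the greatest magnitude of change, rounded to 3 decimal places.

0.062

gene G: ΔΔCt = (27.30−17.70) − (23.45−17.86) = 9.60 − 5.59 = 4.01; fold change = 2^-4.01 = 0.062
gene E: ΔΔCt = (24.49−17.70) − (23.24−17.86) = 6.79 − 5.38 = 1.41; fold change = 2^-1.41 = 0.376
gene C: ΔΔCt = (24.29−17.70) − (21.80−17.86) = 6.59 − 3.94 = 2.65; fold change = 2^-2.65 = 0.159
gene H: ΔΔCt = (28.61−17.70) − (27.12−17.86) = 10.91 − 9.26 = 1.65; fold change = 2^-1.65 = 0.319
gene G has the largest |ΔΔCt| = 4.01.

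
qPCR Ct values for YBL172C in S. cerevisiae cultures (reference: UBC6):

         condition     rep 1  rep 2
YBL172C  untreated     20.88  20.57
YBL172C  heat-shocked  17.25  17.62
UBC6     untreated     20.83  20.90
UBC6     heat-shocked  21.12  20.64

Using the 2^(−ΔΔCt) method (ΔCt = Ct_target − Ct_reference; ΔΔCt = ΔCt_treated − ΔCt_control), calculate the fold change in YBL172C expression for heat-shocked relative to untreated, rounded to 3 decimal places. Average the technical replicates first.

9.883

Mean Ct: YBL172C untreated 20.725; YBL172C heat-shocked 17.435; UBC6 untreated 20.865; UBC6 heat-shocked 20.880
ΔCt(untreated) = 20.725 − 20.865 = -0.140
ΔCt(heat-shocked) = 17.435 − 20.880 = -3.445
ΔΔCt = -3.445 − (-0.140) = -3.305
Fold change = 2^(−(-3.305)) = 2^3.305 = 9.8833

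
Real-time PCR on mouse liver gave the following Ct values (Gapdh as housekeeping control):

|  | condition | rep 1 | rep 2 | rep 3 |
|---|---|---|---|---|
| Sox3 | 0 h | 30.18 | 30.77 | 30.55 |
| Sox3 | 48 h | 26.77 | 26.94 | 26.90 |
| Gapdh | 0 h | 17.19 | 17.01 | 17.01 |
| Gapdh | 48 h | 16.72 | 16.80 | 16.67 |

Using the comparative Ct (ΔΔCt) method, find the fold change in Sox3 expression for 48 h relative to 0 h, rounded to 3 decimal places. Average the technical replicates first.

9.781

Mean Ct: Sox3 0 h 30.500; Sox3 48 h 26.870; Gapdh 0 h 17.070; Gapdh 48 h 16.730
ΔCt(0 h) = 30.500 − 17.070 = 13.430
ΔCt(48 h) = 26.870 − 16.730 = 10.140
ΔΔCt = 10.140 − 13.430 = -3.290
Fold change = 2^(−(-3.290)) = 2^3.290 = 9.7811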